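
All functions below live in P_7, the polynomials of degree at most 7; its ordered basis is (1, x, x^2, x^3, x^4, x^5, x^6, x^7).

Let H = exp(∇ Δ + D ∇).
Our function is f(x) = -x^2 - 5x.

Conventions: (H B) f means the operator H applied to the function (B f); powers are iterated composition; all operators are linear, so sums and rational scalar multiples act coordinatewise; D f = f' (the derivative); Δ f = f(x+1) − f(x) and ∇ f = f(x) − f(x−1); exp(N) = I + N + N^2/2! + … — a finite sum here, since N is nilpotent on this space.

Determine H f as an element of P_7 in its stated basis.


g(x) = -x^2 - 5x - 4

order-1 term: -4
the series for exp(∇ Δ + D ∇) f terminates at order 1
exp(∇ Δ + D ∇) f = -x^2 - 5x - 4


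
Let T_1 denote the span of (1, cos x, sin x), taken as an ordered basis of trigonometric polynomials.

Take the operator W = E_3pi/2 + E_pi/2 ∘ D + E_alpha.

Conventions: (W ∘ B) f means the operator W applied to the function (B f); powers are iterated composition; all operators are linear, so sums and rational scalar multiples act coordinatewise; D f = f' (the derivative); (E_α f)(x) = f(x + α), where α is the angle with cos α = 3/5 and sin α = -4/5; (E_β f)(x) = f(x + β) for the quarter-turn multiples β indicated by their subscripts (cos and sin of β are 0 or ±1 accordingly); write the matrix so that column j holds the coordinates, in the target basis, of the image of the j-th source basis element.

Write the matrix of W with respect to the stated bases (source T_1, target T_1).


the matrix is [[2, 0, 0]; [0, -2/5, -9/5]; [0, 9/5, -2/5]] (rows listed top to bottom)

image of 1: 2
image of cos x: -(2/5)cos x + (9/5)sin x
image of sin x: -(9/5)cos x - (2/5)sin x
each image's coordinates form column j of the matrix


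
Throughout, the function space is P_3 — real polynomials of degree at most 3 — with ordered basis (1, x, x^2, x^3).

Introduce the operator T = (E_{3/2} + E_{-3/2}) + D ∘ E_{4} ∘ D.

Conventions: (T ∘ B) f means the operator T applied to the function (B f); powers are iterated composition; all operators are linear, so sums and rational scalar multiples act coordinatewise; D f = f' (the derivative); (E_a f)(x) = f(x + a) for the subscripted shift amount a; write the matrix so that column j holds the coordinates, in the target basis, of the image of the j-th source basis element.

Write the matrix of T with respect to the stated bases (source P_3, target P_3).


image of 1: 2
image of x: 2x
image of x^2: 2x^2 + 13/2
image of x^3: 2x^3 + (39/2)x + 24
each image's coordinates form column j of the matrix

the matrix is [[2, 0, 13/2, 24]; [0, 2, 0, 39/2]; [0, 0, 2, 0]; [0, 0, 0, 2]] (rows listed top to bottom)


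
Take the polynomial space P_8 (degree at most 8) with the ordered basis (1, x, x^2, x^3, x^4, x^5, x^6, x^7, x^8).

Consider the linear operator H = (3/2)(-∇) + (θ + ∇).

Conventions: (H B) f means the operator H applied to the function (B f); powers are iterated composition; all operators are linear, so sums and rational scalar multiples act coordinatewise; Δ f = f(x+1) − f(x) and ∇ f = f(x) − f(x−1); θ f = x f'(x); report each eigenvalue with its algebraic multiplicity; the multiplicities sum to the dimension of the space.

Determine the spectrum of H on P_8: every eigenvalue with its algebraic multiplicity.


image of 1: 0
image of x: x - 1/2
image of x^2: 2x^2 - x + 1/2
image of x^3: 3x^3 - (3/2)x^2 + (3/2)x - 1/2
image of x^4: 4x^4 - 2x^3 + 3x^2 - 2x + 1/2
image of x^5: 5x^5 - (5/2)x^4 + 5x^3 - 5x^2 + (5/2)x - 1/2
image of x^6: 6x^6 - 3x^5 + (15/2)x^4 - 10x^3 + (15/2)x^2 - 3x + 1/2
image of x^7: 7x^7 - (7/2)x^6 + (21/2)x^5 - (35/2)x^4 + (35/2)x^3 - (21/2)x^2 + (7/2)x - 1/2
image of x^8: 8x^8 - 4x^7 + 14x^6 - 28x^5 + 35x^4 - 28x^3 + 14x^2 - 4x + 1/2
the matrix is upper triangular; its diagonal is (0, 1, 2, 3, 4, 5, 6, 7, 8)
for a triangular matrix the eigenvalues are the diagonal entries, with algebraic multiplicity their repetition count

λ = 0 (multiplicity 1), λ = 1 (multiplicity 1), λ = 2 (multiplicity 1), λ = 3 (multiplicity 1), λ = 4 (multiplicity 1), λ = 5 (multiplicity 1), λ = 6 (multiplicity 1), λ = 7 (multiplicity 1), λ = 8 (multiplicity 1)


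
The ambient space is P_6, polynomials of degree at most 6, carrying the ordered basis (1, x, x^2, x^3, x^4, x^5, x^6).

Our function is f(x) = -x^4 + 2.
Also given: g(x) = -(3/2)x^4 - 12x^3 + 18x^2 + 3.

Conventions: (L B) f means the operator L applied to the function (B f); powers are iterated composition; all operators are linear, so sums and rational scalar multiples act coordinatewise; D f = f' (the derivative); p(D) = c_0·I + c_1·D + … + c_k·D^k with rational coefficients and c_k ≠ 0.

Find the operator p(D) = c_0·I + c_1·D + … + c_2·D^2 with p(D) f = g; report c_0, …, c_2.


D^0 f = -x^4 + 2
D^1 f = -4x^3
D^2 f = -12x^2
matching coefficients of g against c_0 f + c_1 Df + … from the top degree down determines the c_i
solution: c_0 = 3/2, c_1 = 3, c_2 = -3/2

p(D) = (3/2)·I + 3·D − (3/2)·D^2, i.e. c_0 = 3/2, c_1 = 3, c_2 = -3/2


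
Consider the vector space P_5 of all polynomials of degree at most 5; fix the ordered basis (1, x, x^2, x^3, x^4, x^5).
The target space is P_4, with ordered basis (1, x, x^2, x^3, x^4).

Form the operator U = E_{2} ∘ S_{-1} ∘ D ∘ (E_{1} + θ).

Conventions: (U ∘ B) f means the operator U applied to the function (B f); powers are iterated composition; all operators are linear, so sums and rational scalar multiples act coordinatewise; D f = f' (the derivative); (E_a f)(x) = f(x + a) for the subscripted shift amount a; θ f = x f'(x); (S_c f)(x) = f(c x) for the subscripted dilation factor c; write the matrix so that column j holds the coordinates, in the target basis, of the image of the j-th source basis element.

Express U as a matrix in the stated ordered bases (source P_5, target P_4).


the matrix is [[0, 2, -10, 39, -132, 405]; [0, 0, -6, 42, -204, 820]; [0, 0, 0, 12, -108, 630]; [0, 0, 0, 0, -20, 220]; [0, 0, 0, 0, 0, 30]] (rows listed top to bottom)

image of 1: 0
image of x: 2
image of x^2: -6x - 10
image of x^3: 12x^2 + 42x + 39
image of x^4: -20x^3 - 108x^2 - 204x - 132
image of x^5: 30x^4 + 220x^3 + 630x^2 + 820x + 405
each image's coordinates form column j of the matrix


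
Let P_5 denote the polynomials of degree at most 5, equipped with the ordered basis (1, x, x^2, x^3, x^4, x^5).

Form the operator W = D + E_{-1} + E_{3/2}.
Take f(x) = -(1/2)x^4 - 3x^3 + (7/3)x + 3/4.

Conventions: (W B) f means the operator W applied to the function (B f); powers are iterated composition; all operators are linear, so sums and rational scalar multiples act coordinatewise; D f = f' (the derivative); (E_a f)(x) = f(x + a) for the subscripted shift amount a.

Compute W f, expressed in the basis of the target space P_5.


the image equals g(x) = -x^4 - 9x^3 - (93/4)x^2 - (88/3)x - 165/32

D f = -2x^3 - 9x^2 + 7/3
E_{-1} f = -(1/2)x^4 - x^3 + 6x^2 - (14/3)x + 11/12
E_{3/2} f = -(1/2)x^4 - 6x^3 - (81/4)x^2 - (74/3)x - 269/32
(D + E_{-1} + E_{3/2}) f = -x^4 - 9x^3 - (93/4)x^2 - (88/3)x - 165/32


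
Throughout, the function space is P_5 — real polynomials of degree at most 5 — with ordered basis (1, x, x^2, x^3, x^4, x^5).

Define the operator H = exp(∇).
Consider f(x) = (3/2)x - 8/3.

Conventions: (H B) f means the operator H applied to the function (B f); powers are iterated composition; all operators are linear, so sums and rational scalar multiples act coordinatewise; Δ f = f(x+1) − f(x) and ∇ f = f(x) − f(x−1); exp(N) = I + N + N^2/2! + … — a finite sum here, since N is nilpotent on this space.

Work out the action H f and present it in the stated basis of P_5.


the image equals g(x) = (3/2)x - 7/6

order-1 term: 3/2
the series for exp(∇) f terminates at order 1
exp(∇) f = (3/2)x - 7/6


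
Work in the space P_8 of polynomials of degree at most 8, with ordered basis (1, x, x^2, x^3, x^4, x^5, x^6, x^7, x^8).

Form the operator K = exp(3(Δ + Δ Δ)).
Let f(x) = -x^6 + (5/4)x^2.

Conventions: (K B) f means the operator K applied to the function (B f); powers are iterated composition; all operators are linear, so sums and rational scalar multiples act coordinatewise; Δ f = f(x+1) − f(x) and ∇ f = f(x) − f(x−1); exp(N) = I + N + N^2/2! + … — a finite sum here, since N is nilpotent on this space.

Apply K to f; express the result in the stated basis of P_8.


order-1 term: -18x^5 - 135x^4 - 420x^3 - 675x^2 - (1101/2)x - 711/4
order-2 term: -135x^4 - 1620x^3 - 7425x^2 - 15390x - 48591/4
order-3 term: -540x^3 - 7290x^2 - 33210x - 51030
order-4 term: -1215x^2 - 14580x - 44145
order-5 term: -1458x - 10935
order-6 term: -729
the series for exp(3(Δ + Δ Δ)) f terminates at order 6
exp(3(Δ + Δ Δ)) f = -x^6 - 18x^5 - 270x^4 - 2580x^3 - (66415/4)x^2 - (130377/2)x - 238329/2

the image equals g(x) = -x^6 - 18x^5 - 270x^4 - 2580x^3 - (66415/4)x^2 - (130377/2)x - 238329/2


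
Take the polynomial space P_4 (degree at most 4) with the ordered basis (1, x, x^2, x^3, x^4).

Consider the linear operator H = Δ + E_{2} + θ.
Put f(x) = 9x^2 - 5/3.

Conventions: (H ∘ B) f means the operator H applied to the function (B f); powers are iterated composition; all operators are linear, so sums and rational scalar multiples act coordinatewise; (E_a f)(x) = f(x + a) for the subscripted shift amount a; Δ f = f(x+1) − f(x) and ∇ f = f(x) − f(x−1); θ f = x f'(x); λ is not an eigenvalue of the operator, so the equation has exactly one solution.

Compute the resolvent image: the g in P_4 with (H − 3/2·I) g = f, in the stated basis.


write g with unknown coordinates in the stated basis and equate coefficients in (H − 3/2·I) g = f
solving from the highest basis element down gives g = 6x^2 - 72x - 1106/3
check: H g = 18x^2 - 108x - 1664/3
so H g − 3/2·g = 9x^2 - 5/3 = f ✓

the image equals g(x) = 6x^2 - 72x - 1106/3


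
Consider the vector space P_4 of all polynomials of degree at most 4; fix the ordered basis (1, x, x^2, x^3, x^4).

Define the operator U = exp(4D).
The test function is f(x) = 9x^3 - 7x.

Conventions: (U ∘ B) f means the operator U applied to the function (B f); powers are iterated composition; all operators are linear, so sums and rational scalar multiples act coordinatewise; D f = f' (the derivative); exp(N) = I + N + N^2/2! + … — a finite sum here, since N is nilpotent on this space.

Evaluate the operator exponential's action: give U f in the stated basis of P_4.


g(x) = 9x^3 + 108x^2 + 425x + 548

order-1 term: 108x^2 - 28
order-2 term: 432x
order-3 term: 576
the series for exp(4D) f terminates at order 3
exp(4D) f = 9x^3 + 108x^2 + 425x + 548


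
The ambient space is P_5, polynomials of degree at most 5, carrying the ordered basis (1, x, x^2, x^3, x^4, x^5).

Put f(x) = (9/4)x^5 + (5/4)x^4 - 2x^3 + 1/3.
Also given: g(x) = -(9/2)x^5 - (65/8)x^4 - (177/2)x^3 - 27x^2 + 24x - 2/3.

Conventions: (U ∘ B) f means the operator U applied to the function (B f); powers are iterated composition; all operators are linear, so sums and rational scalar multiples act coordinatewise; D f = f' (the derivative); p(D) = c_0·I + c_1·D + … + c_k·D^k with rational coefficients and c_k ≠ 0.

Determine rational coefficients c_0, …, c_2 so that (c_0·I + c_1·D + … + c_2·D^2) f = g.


D^0 f = (9/4)x^5 + (5/4)x^4 - 2x^3 + 1/3
D^1 f = (45/4)x^4 + 5x^3 - 6x^2
D^2 f = 45x^3 + 15x^2 - 12x
matching coefficients of g against c_0 f + c_1 Df + … from the top degree down determines the c_i
solution: c_0 = -2, c_1 = -1/2, c_2 = -2

c_0 = -2, c_1 = -1/2, c_2 = -2


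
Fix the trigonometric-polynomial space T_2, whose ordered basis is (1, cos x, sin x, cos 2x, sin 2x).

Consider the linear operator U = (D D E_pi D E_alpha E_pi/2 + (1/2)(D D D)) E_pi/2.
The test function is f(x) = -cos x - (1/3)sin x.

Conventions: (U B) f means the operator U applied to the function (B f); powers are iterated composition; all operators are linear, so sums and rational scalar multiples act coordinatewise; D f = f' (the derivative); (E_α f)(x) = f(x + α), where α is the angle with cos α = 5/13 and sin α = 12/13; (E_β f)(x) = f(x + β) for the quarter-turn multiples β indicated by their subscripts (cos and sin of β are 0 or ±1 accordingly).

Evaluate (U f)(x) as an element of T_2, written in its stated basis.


E_pi/2 f = -(1/3)cos x + sin x
E_pi/2 E_pi/2 f = cos x + (1/3)sin x
E_alpha E_pi/2 E_pi/2 f = (9/13)cos x - (31/39)sin x
D E_alpha E_pi/2 E_pi/2 f = -(31/39)cos x - (9/13)sin x
E_pi D E_alpha E_pi/2 E_pi/2 f = (31/39)cos x + (9/13)sin x
D (E_pi D E_alpha) E_pi/2 E_pi/2 f = (9/13)cos x - (31/39)sin x
D D (E_pi D E_alpha) E_pi/2 E_pi/2 f = -(31/39)cos x - (9/13)sin x
D E_pi/2 f = cos x + (1/3)sin x
D D E_pi/2 f = (1/3)cos x - sin x
D D D E_pi/2 f = -cos x - (1/3)sin x
((1/2)(D D D)) E_pi/2 f = -(1/2)cos x - (1/6)sin x
(D D E_pi D E_alpha E_pi/2 + (1/2)(D D D)) E_pi/2 f = -(101/78)cos x - (67/78)sin x

g(x) = -(101/78)cos x - (67/78)sin x


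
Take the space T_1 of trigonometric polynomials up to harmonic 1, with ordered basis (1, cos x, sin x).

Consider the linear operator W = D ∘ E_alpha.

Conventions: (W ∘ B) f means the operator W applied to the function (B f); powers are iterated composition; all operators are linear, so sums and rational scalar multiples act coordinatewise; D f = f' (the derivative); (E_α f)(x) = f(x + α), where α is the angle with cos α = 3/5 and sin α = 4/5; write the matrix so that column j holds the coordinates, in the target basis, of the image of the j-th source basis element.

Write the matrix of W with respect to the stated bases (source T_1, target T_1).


the matrix is [[0, 0, 0]; [0, -4/5, 3/5]; [0, -3/5, -4/5]] (rows listed top to bottom)

image of 1: 0
image of cos x: -(4/5)cos x - (3/5)sin x
image of sin x: (3/5)cos x - (4/5)sin x
each image's coordinates form column j of the matrix


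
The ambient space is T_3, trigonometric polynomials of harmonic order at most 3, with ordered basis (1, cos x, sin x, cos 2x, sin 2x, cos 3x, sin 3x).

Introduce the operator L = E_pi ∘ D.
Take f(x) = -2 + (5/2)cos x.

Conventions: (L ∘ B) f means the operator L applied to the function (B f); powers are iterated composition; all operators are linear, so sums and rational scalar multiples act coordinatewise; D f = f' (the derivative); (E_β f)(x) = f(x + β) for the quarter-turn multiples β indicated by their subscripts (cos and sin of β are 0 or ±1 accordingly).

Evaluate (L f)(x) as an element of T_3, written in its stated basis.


D f = -(5/2)sin x
E_pi D f = (5/2)sin x

g(x) = (5/2)sin x


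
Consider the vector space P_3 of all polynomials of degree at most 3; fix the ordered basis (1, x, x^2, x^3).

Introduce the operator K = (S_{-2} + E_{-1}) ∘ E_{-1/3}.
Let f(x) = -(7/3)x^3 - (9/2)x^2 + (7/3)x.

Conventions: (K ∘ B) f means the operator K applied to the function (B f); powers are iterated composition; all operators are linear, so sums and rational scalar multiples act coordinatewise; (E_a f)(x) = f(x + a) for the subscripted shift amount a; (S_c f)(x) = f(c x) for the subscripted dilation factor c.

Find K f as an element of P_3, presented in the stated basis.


E_{-1/3} f = -(7/3)x^3 - (13/6)x^2 + (41/9)x - 193/162
S_{-2} E_{-1/3} f = (56/3)x^3 - (26/3)x^2 - (82/9)x - 193/162
E_{-1} E_{-1/3} f = -(7/3)x^3 + (29/6)x^2 + (17/9)x - 452/81
(S_{-2} + E_{-1}) E_{-1/3} f = (49/3)x^3 - (23/6)x^2 - (65/9)x - 1097/162

the result is g(x) = (49/3)x^3 - (23/6)x^2 - (65/9)x - 1097/162


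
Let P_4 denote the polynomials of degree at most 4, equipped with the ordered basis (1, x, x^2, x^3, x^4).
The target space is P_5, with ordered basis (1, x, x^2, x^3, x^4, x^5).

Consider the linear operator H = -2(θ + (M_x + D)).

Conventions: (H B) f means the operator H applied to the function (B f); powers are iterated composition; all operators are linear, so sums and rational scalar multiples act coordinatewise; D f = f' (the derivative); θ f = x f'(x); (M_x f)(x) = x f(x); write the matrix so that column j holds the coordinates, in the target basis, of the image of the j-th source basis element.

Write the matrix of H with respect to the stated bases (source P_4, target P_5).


the matrix is [[0, -2, 0, 0, 0]; [-2, -2, -4, 0, 0]; [0, -2, -4, -6, 0]; [0, 0, -2, -6, -8]; [0, 0, 0, -2, -8]; [0, 0, 0, 0, -2]] (rows listed top to bottom)

image of 1: -2x
image of x: -2x^2 - 2x - 2
image of x^2: -2x^3 - 4x^2 - 4x
image of x^3: -2x^4 - 6x^3 - 6x^2
image of x^4: -2x^5 - 8x^4 - 8x^3
each image's coordinates form column j of the matrix


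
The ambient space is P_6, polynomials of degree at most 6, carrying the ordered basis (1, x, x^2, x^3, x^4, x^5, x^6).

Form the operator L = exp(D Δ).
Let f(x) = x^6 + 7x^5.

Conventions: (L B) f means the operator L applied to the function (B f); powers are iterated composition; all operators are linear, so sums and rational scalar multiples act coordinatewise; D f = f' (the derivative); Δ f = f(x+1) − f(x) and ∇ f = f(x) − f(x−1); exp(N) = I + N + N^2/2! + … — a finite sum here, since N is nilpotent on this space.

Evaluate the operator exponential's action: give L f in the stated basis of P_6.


g(x) = x^6 + 7x^5 + 30x^4 + 200x^3 + 450x^2 + 950x + 791

order-1 term: 30x^4 + 200x^3 + 270x^2 + 170x + 41
order-2 term: 180x^2 + 780x + 630
order-3 term: 120
the series for exp(D Δ) f terminates at order 3
exp(D Δ) f = x^6 + 7x^5 + 30x^4 + 200x^3 + 450x^2 + 950x + 791


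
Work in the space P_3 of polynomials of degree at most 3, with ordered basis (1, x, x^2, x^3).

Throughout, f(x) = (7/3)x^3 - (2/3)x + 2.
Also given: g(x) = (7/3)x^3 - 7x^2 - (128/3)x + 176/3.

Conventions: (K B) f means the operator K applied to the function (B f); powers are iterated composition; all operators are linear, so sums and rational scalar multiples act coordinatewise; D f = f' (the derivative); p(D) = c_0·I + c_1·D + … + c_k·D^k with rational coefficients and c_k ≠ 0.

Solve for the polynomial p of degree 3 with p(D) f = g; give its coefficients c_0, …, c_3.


D^0 f = (7/3)x^3 - (2/3)x + 2
D^1 f = 7x^2 - 2/3
D^2 f = 14x
D^3 f = 14
matching coefficients of g against c_0 f + c_1 Df + … from the top degree down determines the c_i
solution: c_0 = 1, c_1 = -1, c_2 = -3, c_3 = 4

p(D) = I − D − 3·D^2 + 4·D^3, i.e. c_0 = 1, c_1 = -1, c_2 = -3, c_3 = 4


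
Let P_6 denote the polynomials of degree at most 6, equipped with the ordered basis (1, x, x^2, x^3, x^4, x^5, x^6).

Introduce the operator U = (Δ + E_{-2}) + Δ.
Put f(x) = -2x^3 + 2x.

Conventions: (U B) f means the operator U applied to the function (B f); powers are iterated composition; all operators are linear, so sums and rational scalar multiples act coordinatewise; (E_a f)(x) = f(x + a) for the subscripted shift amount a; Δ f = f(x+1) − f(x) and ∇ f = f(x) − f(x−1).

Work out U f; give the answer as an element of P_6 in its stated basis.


the result is g(x) = -2x^3 - 34x + 12

Δ f = -6x^2 - 6x
E_{-2} f = -2x^3 + 12x^2 - 22x + 12
(Δ + E_{-2}) f = -2x^3 + 6x^2 - 28x + 12
Δ f = -6x^2 - 6x
((Δ + E_{-2}) + Δ) f = -2x^3 - 34x + 12


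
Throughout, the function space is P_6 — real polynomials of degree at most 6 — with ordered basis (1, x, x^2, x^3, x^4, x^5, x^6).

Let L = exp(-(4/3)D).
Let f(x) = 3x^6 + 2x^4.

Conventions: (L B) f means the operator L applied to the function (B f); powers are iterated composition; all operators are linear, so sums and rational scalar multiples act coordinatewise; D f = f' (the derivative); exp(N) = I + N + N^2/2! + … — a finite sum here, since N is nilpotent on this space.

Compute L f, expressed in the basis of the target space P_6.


order-1 term: -24x^5 - (32/3)x^3
order-2 term: 80x^4 + (64/3)x^2
order-3 term: -(1280/9)x^3 - (512/27)x
order-4 term: (1280/9)x^2 + 512/81
order-5 term: -(2048/27)x
order-6 term: 4096/243
the series for exp(-(4/3)D) f terminates at order 6
exp(-(4/3)D) f = 3x^6 - 24x^5 + 82x^4 - (1376/9)x^3 + (1472/9)x^2 - (2560/27)x + 5632/243

g(x) = 3x^6 - 24x^5 + 82x^4 - (1376/9)x^3 + (1472/9)x^2 - (2560/27)x + 5632/243


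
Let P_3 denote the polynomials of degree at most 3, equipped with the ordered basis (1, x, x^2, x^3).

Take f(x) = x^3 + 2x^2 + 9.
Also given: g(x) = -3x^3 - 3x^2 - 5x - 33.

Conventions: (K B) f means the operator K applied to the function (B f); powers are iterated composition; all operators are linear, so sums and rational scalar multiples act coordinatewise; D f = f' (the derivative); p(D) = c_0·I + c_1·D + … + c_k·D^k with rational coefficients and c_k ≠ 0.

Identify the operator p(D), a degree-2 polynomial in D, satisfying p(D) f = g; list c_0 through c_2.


D^0 f = x^3 + 2x^2 + 9
D^1 f = 3x^2 + 4x
D^2 f = 6x + 4
matching coefficients of g against c_0 f + c_1 Df + … from the top degree down determines the c_i
solution: c_0 = -3, c_1 = 1, c_2 = -3/2

c_0 = -3, c_1 = 1, c_2 = -3/2


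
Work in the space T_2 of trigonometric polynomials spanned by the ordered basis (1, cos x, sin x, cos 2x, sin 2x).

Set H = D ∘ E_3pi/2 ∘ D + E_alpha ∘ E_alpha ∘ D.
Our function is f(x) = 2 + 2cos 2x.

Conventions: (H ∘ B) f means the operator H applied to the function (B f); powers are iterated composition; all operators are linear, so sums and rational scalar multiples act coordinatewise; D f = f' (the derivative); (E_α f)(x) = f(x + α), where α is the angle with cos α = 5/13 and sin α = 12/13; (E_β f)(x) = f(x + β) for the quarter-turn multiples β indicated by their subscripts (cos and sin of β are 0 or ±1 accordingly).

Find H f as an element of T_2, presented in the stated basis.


D f = -4sin 2x
E_3pi/2 D f = 4sin 2x
D E_3pi/2 D f = 8cos 2x
D f = -4sin 2x
E_alpha D f = -(480/169)cos 2x + (476/169)sin 2x
E_alpha E_alpha D f = (114240/28561)cos 2x + (956/28561)sin 2x
(D ∘ E_3pi/2 ∘ D + E_alpha ∘ E_alpha ∘ D) f = (342728/28561)cos 2x + (956/28561)sin 2x

the image equals g(x) = (342728/28561)cos 2x + (956/28561)sin 2x


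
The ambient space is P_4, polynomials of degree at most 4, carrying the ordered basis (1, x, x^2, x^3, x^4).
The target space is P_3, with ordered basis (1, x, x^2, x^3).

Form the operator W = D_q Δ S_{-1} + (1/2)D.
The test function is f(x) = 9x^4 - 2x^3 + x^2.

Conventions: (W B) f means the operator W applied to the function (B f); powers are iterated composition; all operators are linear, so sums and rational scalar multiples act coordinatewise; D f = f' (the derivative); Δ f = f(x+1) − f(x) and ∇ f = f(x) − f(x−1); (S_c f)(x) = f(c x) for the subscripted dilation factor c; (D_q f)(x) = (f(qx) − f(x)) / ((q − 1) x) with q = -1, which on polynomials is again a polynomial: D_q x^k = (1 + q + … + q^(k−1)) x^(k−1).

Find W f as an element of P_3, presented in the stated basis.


the image equals g(x) = 18x^3 + 33x^2 + x + 44

S_{-1} f = 9x^4 + 2x^3 + x^2
Δ S_{-1} f = 36x^3 + 60x^2 + 44x + 12
D_q Δ S_{-1} f = 36x^2 + 44
D f = 36x^3 - 6x^2 + 2x
((1/2)D) f = 18x^3 - 3x^2 + x
(D_q Δ S_{-1} + (1/2)D) f = 18x^3 + 33x^2 + x + 44


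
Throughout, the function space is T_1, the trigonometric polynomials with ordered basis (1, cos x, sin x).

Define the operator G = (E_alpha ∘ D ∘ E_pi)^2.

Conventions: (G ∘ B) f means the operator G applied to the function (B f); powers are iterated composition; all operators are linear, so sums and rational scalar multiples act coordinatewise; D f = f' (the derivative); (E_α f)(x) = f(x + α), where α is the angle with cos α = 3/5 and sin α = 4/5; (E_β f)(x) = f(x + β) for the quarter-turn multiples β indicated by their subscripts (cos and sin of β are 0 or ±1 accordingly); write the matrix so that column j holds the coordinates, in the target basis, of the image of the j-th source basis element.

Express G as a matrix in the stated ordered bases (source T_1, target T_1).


image of 1: 0
image of cos x: (7/25)cos x + (24/25)sin x
image of sin x: -(24/25)cos x + (7/25)sin x
each image's coordinates form column j of the matrix

the matrix is [[0, 0, 0]; [0, 7/25, -24/25]; [0, 24/25, 7/25]] (rows listed top to bottom)


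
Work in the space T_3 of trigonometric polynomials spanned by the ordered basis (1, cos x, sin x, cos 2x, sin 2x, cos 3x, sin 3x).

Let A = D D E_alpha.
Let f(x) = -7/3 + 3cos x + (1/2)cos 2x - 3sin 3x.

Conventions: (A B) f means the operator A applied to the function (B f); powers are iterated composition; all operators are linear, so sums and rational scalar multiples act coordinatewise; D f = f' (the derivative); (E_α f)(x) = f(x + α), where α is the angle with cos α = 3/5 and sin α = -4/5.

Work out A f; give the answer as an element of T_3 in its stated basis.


E_alpha f = -7/3 + (9/5)cos x + (12/5)sin x - (7/50)cos 2x + (12/25)sin 2x + (132/125)cos 3x + (351/125)sin 3x
D E_alpha f = (12/5)cos x - (9/5)sin x + (24/25)cos 2x + (7/25)sin 2x + (1053/125)cos 3x - (396/125)sin 3x
D (D E_alpha) f = -(9/5)cos x - (12/5)sin x + (14/25)cos 2x - (48/25)sin 2x - (1188/125)cos 3x - (3159/125)sin 3x

g(x) = -(9/5)cos x - (12/5)sin x + (14/25)cos 2x - (48/25)sin 2x - (1188/125)cos 3x - (3159/125)sin 3x


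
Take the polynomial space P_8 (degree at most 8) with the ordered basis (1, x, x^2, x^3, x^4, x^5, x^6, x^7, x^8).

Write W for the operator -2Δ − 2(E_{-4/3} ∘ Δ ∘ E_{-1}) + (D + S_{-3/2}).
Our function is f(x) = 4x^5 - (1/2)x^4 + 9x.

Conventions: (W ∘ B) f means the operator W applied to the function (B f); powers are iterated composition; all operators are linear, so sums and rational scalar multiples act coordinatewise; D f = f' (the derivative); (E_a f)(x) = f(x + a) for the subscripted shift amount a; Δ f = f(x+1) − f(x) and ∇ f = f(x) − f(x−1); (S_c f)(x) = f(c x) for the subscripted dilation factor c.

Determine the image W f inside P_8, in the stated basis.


Δ f = 20x^4 + 38x^3 + 37x^2 + 18x + 25/2
(-2Δ) f = -40x^4 - 76x^3 - 74x^2 - 36x - 25
E_{-1} f = 4x^5 - (41/2)x^4 + 42x^3 - 43x^2 + 31x - 27/2
Δ E_{-1} f = 20x^4 - 42x^3 + 43x^2 - 22x + 27/2
E_{-4/3} Δ E_{-1} f = 20x^4 - (446/3)x^3 + (1273/3)x^2 - (14858/27)x + 45691/162
(-2(E_{-4/3} ∘ Δ ∘ E_{-1})) f = -40x^4 + (892/3)x^3 - (2546/3)x^2 + (29716/27)x - 45691/81
D f = 20x^4 - 2x^3 + 9
S_{-3/2} f = -(243/8)x^5 - (81/32)x^4 - (27/2)x
(D + S_{-3/2}) f = -(243/8)x^5 + (559/32)x^4 - 2x^3 - (27/2)x + 9
(-2Δ − 2(E_{-4/3} ∘ Δ ∘ E_{-1}) + (D + S_{-3/2})) f = -(243/8)x^5 - (2001/32)x^4 + (658/3)x^3 - (2768/3)x^2 + (56759/54)x - 46987/81

the result is g(x) = -(243/8)x^5 - (2001/32)x^4 + (658/3)x^3 - (2768/3)x^2 + (56759/54)x - 46987/81


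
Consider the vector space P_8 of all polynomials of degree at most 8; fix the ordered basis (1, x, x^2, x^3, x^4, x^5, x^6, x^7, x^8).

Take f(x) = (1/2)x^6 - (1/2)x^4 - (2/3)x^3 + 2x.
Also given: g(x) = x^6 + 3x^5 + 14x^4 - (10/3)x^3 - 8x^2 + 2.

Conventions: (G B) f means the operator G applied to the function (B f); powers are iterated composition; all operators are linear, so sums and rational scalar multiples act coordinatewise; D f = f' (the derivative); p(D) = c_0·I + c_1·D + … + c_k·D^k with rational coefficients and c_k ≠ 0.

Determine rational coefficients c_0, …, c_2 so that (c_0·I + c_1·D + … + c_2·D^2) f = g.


D^0 f = (1/2)x^6 - (1/2)x^4 - (2/3)x^3 + 2x
D^1 f = 3x^5 - 2x^3 - 2x^2 + 2
D^2 f = 15x^4 - 6x^2 - 4x
matching coefficients of g against c_0 f + c_1 Df + … from the top degree down determines the c_i
solution: c_0 = 2, c_1 = 1, c_2 = 1

c_0 = 2, c_1 = 1, c_2 = 1


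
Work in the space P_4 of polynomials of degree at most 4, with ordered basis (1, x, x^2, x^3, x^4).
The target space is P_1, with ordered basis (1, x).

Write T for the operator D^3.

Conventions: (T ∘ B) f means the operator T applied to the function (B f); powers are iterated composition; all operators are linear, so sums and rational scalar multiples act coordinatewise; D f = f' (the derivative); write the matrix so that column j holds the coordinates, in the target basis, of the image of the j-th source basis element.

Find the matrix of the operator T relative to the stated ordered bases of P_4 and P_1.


image of 1: 0
image of x: 0
image of x^2: 0
image of x^3: 6
image of x^4: 24x
each image's coordinates form column j of the matrix

the matrix is [[0, 0, 0, 6, 0]; [0, 0, 0, 0, 24]] (rows listed top to bottom)


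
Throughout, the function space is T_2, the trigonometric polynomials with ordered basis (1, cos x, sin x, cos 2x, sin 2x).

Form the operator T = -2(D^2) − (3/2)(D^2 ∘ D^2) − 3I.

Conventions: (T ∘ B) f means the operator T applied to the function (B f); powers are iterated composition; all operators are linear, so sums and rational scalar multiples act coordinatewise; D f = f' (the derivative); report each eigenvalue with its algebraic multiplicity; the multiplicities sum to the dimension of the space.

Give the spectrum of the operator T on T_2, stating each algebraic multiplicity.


image of 1: -3
image of cos x: -(5/2)cos x
image of sin x: -(5/2)sin x
image of cos 2x: -19cos 2x
image of sin 2x: -19sin 2x
the matrix is diagonal; its diagonal is (-3, -5/2, -5/2, -19, -19)
for a triangular matrix the eigenvalues are the diagonal entries, with algebraic multiplicity their repetition count

λ = -19 (multiplicity 2), λ = -3 (multiplicity 1), λ = -5/2 (multiplicity 2)


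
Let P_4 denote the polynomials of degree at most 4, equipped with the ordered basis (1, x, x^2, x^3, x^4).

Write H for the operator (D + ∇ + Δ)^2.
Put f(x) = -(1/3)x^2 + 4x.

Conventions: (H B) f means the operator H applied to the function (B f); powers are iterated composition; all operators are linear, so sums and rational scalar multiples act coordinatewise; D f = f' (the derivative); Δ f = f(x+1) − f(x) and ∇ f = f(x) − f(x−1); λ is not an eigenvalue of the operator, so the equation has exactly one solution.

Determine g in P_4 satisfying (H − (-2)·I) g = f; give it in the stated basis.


write g with unknown coordinates in the stated basis and equate coefficients in (H − (-2)·I) g = f
solving from the highest basis element down gives g = -(1/6)x^2 + 2x + 3/2
check: H g = -3
so H g − (-2)·g = -(1/3)x^2 + 4x = f ✓

the image equals g(x) = -(1/6)x^2 + 2x + 3/2


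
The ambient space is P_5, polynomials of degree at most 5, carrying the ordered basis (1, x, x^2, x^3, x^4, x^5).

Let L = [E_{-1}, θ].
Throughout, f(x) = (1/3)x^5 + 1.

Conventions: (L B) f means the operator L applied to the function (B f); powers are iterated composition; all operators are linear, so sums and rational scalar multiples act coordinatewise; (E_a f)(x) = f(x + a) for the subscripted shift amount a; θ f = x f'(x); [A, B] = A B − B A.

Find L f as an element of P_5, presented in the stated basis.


g(x) = -(5/3)x^4 + (20/3)x^3 - 10x^2 + (20/3)x - 5/3

θ f = (5/3)x^5
E_{-1} θ f = (5/3)x^5 - (25/3)x^4 + (50/3)x^3 - (50/3)x^2 + (25/3)x - 5/3
E_{-1} f = (1/3)x^5 - (5/3)x^4 + (10/3)x^3 - (10/3)x^2 + (5/3)x + 2/3
θ E_{-1} f = (5/3)x^5 - (20/3)x^4 + 10x^3 - (20/3)x^2 + (5/3)x
[E_{-1}, θ] f = -(5/3)x^4 + (20/3)x^3 - 10x^2 + (20/3)x - 5/3


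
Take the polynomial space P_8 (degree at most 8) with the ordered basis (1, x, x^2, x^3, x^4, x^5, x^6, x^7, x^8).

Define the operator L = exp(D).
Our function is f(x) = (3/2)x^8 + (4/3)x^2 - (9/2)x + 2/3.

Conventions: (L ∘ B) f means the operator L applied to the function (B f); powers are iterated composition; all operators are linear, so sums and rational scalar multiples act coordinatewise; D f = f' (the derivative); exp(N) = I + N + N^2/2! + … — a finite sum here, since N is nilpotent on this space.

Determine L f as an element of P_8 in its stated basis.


the result is g(x) = (3/2)x^8 + 12x^7 + 42x^6 + 84x^5 + 105x^4 + 84x^3 + (130/3)x^2 + (61/6)x - 1

order-1 term: 12x^7 + (8/3)x - 9/2
order-2 term: 42x^6 + 4/3
order-3 term: 84x^5
order-4 term: 105x^4
order-5 term: 84x^3
order-6 term: 42x^2
order-7 term: 12x
order-8 term: 3/2
the series for exp(D) f terminates at order 8
exp(D) f = (3/2)x^8 + 12x^7 + 42x^6 + 84x^5 + 105x^4 + 84x^3 + (130/3)x^2 + (61/6)x - 1


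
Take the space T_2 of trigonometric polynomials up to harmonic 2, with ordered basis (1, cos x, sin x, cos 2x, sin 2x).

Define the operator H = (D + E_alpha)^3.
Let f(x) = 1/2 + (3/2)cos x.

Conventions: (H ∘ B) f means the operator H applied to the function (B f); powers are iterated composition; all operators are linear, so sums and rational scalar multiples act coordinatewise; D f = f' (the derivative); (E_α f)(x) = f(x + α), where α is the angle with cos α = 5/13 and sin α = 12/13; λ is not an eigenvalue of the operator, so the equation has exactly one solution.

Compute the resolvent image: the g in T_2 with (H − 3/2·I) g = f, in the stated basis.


the image equals g(x) = -1 - (6843/57343)cos x - (7500/57343)sin x

write g with unknown coordinates in the stated basis and equate coefficients in (H − 3/2·I) g = f
solving from the highest basis element down gives g = -1 - (6843/57343)cos x - (7500/57343)sin x
check: H g = -1 + (75750/57343)cos x - (11250/57343)sin x
so H g − 3/2·g = 1/2 + (3/2)cos x = f ✓


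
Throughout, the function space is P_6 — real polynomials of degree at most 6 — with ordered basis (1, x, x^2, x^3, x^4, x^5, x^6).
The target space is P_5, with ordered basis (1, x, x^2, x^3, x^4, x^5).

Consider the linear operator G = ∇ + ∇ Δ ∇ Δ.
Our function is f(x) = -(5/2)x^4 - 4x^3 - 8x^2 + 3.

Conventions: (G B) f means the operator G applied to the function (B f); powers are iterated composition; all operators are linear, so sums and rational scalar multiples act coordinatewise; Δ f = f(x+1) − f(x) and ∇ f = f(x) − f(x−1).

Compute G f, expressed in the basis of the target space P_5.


∇ f = -10x^3 + 3x^2 - 14x + 13/2
Δ f = -10x^3 - 27x^2 - 38x - 29/2
∇ Δ f = -30x^2 - 24x - 21
Δ ∇ Δ f = -60x - 54
∇ (Δ ∇ Δ) f = -60
(∇ + ∇ Δ ∇ Δ) f = -10x^3 + 3x^2 - 14x - 107/2

the image equals g(x) = -10x^3 + 3x^2 - 14x - 107/2


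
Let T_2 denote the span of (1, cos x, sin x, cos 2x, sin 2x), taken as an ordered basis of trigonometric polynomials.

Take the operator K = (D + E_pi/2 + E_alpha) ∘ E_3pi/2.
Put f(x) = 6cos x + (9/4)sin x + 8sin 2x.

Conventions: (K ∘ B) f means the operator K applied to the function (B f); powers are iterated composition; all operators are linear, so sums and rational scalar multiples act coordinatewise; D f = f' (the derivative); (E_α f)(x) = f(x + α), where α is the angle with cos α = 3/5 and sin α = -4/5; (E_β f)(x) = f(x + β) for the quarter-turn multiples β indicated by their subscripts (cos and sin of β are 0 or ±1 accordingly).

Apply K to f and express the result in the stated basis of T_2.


E_3pi/2 f = -(9/4)cos x + 6sin x - 8sin 2x
D E_3pi/2 f = 6cos x + (9/4)sin x - 16cos 2x
E_pi/2 E_3pi/2 f = 6cos x + (9/4)sin x + 8sin 2x
E_alpha E_3pi/2 f = -(123/20)cos x + (9/5)sin x + (192/25)cos 2x + (56/25)sin 2x
(D + E_pi/2 + E_alpha) E_3pi/2 f = (117/20)cos x + (63/10)sin x - (208/25)cos 2x + (256/25)sin 2x

the image equals g(x) = (117/20)cos x + (63/10)sin x - (208/25)cos 2x + (256/25)sin 2x


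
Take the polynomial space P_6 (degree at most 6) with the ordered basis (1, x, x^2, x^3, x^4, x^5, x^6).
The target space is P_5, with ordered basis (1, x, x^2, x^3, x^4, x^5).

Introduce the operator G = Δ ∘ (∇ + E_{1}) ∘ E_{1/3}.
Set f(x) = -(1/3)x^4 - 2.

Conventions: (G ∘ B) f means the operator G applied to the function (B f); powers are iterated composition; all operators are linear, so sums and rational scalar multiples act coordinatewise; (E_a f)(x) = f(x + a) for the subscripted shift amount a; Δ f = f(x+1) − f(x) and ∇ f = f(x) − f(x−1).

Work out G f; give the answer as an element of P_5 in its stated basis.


the result is g(x) = -(4/3)x^3 - (34/3)x^2 - (148/9)x - 805/81

E_{1/3} f = -(1/3)x^4 - (4/9)x^3 - (2/9)x^2 - (4/81)x - 487/243
∇ E_{1/3} f = -(4/3)x^3 + (2/3)x^2 - (4/9)x + 5/81
E_{1} E_{1/3} f = -(1/3)x^4 - (16/9)x^3 - (32/9)x^2 - (256/81)x - 742/243
(∇ + E_{1}) E_{1/3} f = -(1/3)x^4 - (28/9)x^3 - (26/9)x^2 - (292/81)x - 727/243
Δ ((∇ + E_{1}) ∘ E_{1/3}) f = -(4/3)x^3 - (34/3)x^2 - (148/9)x - 805/81


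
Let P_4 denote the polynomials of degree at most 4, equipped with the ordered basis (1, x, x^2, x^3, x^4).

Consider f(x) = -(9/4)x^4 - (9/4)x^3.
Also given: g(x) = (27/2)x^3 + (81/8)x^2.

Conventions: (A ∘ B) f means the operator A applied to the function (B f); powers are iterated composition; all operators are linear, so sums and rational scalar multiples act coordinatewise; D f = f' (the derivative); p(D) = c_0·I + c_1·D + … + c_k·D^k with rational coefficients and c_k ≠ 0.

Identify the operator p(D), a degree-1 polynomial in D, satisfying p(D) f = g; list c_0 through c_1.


D^0 f = -(9/4)x^4 - (9/4)x^3
D^1 f = -9x^3 - (27/4)x^2
matching coefficients of g against c_0 f + c_1 Df + … from the top degree down determines the c_i
solution: c_0 = 0, c_1 = -3/2

c_0 = 0, c_1 = -3/2


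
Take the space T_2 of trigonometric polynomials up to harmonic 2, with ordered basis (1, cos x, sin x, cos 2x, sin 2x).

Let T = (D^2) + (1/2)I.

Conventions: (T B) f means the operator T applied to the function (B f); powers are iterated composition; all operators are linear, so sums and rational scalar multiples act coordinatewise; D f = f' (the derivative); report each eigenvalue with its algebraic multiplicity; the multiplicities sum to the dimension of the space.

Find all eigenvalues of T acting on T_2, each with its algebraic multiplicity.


image of 1: 1/2
image of cos x: -(1/2)cos x
image of sin x: -(1/2)sin x
image of cos 2x: -(7/2)cos 2x
image of sin 2x: -(7/2)sin 2x
the matrix is diagonal; its diagonal is (1/2, -1/2, -1/2, -7/2, -7/2)
for a triangular matrix the eigenvalues are the diagonal entries, with algebraic multiplicity their repetition count

λ = -7/2 (multiplicity 2), λ = -1/2 (multiplicity 2), λ = 1/2 (multiplicity 1)


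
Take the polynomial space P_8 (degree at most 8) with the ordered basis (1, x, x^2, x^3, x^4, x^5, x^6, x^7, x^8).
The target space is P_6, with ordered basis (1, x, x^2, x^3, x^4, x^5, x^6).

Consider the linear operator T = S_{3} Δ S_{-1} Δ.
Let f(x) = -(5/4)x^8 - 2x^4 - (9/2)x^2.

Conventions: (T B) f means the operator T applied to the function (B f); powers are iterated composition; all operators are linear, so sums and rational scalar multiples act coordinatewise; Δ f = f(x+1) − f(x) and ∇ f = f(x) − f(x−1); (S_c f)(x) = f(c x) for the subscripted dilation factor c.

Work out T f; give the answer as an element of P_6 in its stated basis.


g(x) = 51030x^6 + 14175x^4 + 846x^2 + 31/2

Δ f = -10x^7 - 35x^6 - 70x^5 - (175/2)x^4 - 78x^3 - 47x^2 - 27x - 31/4
S_{-1} Δ f = 10x^7 - 35x^6 + 70x^5 - (175/2)x^4 + 78x^3 - 47x^2 + 27x - 31/4
Δ S_{-1} Δ f = 70x^6 + 175x^4 + 94x^2 + 31/2
S_{3} Δ S_{-1} Δ f = 51030x^6 + 14175x^4 + 846x^2 + 31/2


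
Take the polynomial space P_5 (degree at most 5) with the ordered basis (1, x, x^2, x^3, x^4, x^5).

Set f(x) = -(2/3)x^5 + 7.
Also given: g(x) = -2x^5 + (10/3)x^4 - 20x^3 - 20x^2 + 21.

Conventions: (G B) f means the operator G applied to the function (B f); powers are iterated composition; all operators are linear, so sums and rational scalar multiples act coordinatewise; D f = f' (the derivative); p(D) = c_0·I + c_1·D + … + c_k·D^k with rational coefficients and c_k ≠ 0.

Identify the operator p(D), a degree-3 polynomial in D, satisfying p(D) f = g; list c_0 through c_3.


D^0 f = -(2/3)x^5 + 7
D^1 f = -(10/3)x^4
D^2 f = -(40/3)x^3
D^3 f = -40x^2
matching coefficients of g against c_0 f + c_1 Df + … from the top degree down determines the c_i
solution: c_0 = 3, c_1 = -1, c_2 = 3/2, c_3 = 1/2

c_0 = 3, c_1 = -1, c_2 = 3/2, c_3 = 1/2


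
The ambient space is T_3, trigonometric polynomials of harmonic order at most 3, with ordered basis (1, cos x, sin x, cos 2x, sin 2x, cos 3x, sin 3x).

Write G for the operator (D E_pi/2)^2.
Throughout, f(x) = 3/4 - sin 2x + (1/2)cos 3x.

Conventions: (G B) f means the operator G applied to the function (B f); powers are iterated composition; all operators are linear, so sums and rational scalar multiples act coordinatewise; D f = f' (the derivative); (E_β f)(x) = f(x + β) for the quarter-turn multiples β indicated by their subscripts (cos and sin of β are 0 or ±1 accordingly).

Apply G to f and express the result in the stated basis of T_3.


g(x) = 4sin 2x + (9/2)cos 3x

E_pi/2 f = 3/4 + sin 2x + (1/2)sin 3x
D E_pi/2 f = 2cos 2x + (3/2)cos 3x
E_pi/2 (D E_pi/2) f = -2cos 2x + (3/2)sin 3x
D E_pi/2 (D E_pi/2) f = 4sin 2x + (9/2)cos 3x
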